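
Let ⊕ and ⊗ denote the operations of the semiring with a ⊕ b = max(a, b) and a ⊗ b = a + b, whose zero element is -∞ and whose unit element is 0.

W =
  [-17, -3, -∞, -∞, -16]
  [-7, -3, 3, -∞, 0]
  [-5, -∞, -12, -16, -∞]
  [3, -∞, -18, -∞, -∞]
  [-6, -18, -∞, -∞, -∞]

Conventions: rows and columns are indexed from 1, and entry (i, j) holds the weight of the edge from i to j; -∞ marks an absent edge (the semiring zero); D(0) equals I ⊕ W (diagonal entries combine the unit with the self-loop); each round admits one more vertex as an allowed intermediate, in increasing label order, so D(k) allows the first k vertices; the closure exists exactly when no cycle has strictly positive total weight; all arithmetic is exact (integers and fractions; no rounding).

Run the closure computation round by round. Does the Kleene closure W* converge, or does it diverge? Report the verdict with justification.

D(0):
  [0, -3, -∞, -∞, -16]
  [-7, 0, 3, -∞, 0]
  [-5, -∞, 0, -16, -∞]
  [3, -∞, -18, 0, -∞]
  [-6, -18, -∞, -∞, 0]
D(1):
  [0, -3, -∞, -∞, -16]
  [-7, 0, 3, -∞, 0]
  [-5, -8, 0, -16, -21]
  [3, 0, -18, 0, -13]
  [-6, -9, -∞, -∞, 0]
D(2):
  [0, -3, 0, -∞, -3]
  [-7, 0, 3, -∞, 0]
  [-5, -8, 0, -16, -8]
  [3, 0, 3, 0, 0]
  [-6, -9, -6, -∞, 0]
D(3):
  [0, -3, 0, -16, -3]
  [-2, 0, 3, -13, 0]
  [-5, -8, 0, -16, -8]
  [3, 0, 3, 0, 0]
  [-6, -9, -6, -22, 0]
D(4):
  [0, -3, 0, -16, -3]
  [-2, 0, 3, -13, 0]
  [-5, -8, 0, -16, -8]
  [3, 0, 3, 0, 0]
  [-6, -9, -6, -22, 0]
D(5):
  [0, -3, 0, -16, -3]
  [-2, 0, 3, -13, 0]
  [-5, -8, 0, -16, -8]
  [3, 0, 3, 0, 0]
  [-6, -9, -6, -22, 0]
Key observation: every diagonal entry stays at the unit through all rounds, so no improving cycle exists.
Answer: CONVERGES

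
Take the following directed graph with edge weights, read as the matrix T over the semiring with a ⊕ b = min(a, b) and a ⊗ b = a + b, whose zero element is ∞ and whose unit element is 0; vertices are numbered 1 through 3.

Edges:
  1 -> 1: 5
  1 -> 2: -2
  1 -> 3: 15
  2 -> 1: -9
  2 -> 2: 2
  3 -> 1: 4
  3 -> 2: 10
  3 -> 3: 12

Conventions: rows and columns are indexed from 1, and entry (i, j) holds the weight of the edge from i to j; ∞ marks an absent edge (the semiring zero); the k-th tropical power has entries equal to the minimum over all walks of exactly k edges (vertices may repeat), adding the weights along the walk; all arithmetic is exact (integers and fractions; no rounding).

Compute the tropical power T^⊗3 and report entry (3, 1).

T^⊗2:
  [-11, 0, 20]
  [-7, -11, 6]
  [1, 2, 19]
T^⊗3:
  [-9, -13, 4]
  [-20, -9, 8]
  [-7, -1, 16]
Key observation: the optimum is the walk 3->1->2->1, with weight 4 + (-2) + (-9) = -7.
Optimal value attained by: walk 3->1->2->1.
Answer: (T^⊗3)[3][1] = -7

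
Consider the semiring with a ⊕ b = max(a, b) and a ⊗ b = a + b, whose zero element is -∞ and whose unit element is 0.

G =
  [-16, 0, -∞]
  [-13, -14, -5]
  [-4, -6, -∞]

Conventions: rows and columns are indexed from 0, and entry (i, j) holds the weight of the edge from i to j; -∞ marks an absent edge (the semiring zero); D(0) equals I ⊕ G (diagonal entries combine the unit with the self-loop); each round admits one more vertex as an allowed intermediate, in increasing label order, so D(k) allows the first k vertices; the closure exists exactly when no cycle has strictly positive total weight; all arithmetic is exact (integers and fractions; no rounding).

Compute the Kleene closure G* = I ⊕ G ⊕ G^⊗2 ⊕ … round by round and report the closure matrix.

D(0):
  [0, 0, -∞]
  [-13, 0, -5]
  [-4, -6, 0]
D(1):
  [0, 0, -∞]
  [-13, 0, -5]
  [-4, -4, 0]
D(2):
  [0, 0, -5]
  [-13, 0, -5]
  [-4, -4, 0]
D(3):
  [0, 0, -5]
  [-9, 0, -5]
  [-4, -4, 0]
Answer: G* = [[0, 0, -5], [-9, 0, -5], [-4, -4, 0]]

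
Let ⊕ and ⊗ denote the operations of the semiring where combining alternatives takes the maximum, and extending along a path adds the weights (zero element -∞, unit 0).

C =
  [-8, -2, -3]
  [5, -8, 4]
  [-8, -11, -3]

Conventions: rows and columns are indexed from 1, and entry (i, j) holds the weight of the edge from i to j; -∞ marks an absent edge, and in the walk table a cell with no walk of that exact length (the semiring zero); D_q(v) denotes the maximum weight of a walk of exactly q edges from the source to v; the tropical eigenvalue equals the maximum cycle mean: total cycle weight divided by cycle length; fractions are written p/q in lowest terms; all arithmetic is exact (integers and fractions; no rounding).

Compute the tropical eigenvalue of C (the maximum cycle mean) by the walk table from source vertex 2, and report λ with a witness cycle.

q=0: [-∞, 0, -∞]
q=1: [5, -8, 4]
q=2: [-3, 3, 2]
q=3: [8, -5, 7]
Optimal cycle mean attained by: cycle 1->2->1, total (-2) + 5, length 2.
Answer: λ = 3/2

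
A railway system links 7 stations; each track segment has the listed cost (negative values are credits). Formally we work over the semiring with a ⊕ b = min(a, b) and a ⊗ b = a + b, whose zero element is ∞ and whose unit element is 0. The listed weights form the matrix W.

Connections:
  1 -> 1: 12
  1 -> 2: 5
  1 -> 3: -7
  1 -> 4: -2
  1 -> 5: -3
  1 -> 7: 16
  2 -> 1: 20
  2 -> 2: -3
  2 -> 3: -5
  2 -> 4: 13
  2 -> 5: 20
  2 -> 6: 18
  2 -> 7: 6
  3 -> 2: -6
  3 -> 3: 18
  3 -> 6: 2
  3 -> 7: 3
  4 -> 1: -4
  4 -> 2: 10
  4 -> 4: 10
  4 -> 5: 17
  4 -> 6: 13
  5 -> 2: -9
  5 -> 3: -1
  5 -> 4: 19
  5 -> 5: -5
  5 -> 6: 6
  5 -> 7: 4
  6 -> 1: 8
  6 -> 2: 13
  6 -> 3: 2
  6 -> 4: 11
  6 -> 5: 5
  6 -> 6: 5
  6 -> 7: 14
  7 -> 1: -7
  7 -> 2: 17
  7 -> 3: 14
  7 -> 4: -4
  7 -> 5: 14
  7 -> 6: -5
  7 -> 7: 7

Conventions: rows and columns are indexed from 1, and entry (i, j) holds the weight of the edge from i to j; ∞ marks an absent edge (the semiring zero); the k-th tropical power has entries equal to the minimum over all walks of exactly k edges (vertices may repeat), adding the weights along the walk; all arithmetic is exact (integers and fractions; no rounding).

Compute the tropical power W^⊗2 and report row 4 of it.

W^⊗2:
  [-6, -13, -4, 8, -8, -5, -4]
  [-1, -11, -8, 2, 15, -3, -2]
  [-4, -9, -11, -1, 7, -2, 0]
  [6, 1, -11, -6, -7, 18, 12]
  [-3, -14, -14, 0, -10, -1, -3]
  [7, -4, 1, 6, 0, 4, 5]
  [-8, -2, -14, -9, -10, 0, 9]
Answer: row 4 of W^⊗2 = [6, 1, -11, -6, -7, 18, 12]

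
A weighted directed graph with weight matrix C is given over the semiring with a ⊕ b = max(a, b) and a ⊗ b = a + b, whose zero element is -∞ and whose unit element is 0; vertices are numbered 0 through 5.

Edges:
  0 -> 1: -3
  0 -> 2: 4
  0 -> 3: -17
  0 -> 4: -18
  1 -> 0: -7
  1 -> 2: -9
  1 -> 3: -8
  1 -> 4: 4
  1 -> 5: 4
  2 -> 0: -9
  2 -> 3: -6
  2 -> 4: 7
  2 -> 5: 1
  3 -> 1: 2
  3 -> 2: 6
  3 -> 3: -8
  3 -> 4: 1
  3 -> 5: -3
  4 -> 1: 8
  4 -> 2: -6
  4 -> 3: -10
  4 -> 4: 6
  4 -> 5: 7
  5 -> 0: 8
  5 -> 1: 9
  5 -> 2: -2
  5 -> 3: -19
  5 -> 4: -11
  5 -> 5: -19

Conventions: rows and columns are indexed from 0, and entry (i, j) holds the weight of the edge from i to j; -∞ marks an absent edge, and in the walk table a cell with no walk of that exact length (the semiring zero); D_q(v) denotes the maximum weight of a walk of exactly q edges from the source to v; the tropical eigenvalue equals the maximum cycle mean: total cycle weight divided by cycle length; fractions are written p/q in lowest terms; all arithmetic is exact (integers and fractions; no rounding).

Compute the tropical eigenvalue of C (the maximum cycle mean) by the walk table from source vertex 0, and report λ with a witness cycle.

q=0: [0, -∞, -∞, -∞, -∞, -∞]
q=1: [-∞, -3, 4, -17, -18, -∞]
q=2: [-5, -10, -11, -2, 11, 5]
q=3: [13, 19, 5, 1, 17, 18]
q=4: [26, 27, 17, 11, 23, 24]
q=5: [32, 33, 30, 19, 31, 31]
q=6: [39, 40, 36, 25, 37, 38]
Optimal cycle mean attained by: cycle 1->4->5->1, total 4 + 7 + 9, length 3.
Answer: λ = 20/3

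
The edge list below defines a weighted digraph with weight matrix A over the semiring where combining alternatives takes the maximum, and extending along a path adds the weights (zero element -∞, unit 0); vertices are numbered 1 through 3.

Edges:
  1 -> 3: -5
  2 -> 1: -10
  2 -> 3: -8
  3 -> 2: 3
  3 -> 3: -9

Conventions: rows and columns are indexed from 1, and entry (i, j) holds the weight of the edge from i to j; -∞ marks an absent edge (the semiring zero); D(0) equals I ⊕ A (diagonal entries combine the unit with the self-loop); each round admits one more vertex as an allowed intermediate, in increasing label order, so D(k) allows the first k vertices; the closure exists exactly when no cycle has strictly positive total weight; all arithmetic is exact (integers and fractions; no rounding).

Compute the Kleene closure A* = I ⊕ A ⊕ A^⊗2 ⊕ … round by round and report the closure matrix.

D(0):
  [0, -∞, -5]
  [-10, 0, -8]
  [-∞, 3, 0]
D(1):
  [0, -∞, -5]
  [-10, 0, -8]
  [-∞, 3, 0]
D(2):
  [0, -∞, -5]
  [-10, 0, -8]
  [-7, 3, 0]
D(3):
  [0, -2, -5]
  [-10, 0, -8]
  [-7, 3, 0]
Answer: A* = [[0, -2, -5], [-10, 0, -8], [-7, 3, 0]]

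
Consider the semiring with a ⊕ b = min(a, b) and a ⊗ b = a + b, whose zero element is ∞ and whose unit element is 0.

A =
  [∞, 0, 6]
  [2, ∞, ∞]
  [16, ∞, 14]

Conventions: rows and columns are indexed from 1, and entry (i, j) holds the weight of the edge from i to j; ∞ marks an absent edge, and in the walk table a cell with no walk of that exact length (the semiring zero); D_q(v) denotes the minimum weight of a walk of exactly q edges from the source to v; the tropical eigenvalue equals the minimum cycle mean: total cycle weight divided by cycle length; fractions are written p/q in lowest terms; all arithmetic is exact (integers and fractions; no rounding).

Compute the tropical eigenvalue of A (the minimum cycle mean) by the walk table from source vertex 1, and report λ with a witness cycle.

q=0: [0, ∞, ∞]
q=1: [∞, 0, 6]
q=2: [2, ∞, 20]
q=3: [36, 2, 8]
Optimal cycle mean attained by: cycle 1->2->1, total 0 + 2, length 2.
Answer: λ = 1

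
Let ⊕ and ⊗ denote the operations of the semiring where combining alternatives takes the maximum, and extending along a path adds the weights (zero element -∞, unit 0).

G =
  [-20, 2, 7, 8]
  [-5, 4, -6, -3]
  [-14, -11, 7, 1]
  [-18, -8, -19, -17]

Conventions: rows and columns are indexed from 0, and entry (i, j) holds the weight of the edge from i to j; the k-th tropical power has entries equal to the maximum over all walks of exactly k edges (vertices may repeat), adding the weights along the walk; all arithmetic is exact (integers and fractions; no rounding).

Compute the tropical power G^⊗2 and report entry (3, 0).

G^⊗2:
  [-3, 6, 14, 8]
  [-1, 8, 2, 3]
  [-7, -4, 14, 8]
  [-13, -4, -11, -10]
Key observation: the optimum is the walk 3->1->0, with weight (-8) + (-5) = -13.
Optimal value attained by: walk 3->1->0.
Answer: (G^⊗2)[3][0] = -13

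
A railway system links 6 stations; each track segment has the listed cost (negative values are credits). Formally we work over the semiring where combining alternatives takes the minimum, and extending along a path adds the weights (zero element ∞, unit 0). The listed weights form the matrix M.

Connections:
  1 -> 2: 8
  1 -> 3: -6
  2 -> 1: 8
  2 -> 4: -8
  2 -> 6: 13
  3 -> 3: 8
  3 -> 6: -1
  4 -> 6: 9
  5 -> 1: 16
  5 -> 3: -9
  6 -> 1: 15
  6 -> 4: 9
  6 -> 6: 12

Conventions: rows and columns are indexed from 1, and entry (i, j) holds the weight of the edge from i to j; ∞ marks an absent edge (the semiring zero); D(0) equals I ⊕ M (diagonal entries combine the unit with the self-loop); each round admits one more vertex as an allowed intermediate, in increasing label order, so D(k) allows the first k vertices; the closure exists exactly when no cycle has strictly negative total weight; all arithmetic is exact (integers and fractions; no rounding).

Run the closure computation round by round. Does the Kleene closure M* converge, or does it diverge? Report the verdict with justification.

D(0):
  [0, 8, -6, ∞, ∞, ∞]
  [8, 0, ∞, -8, ∞, 13]
  [∞, ∞, 0, ∞, ∞, -1]
  [∞, ∞, ∞, 0, ∞, 9]
  [16, ∞, -9, ∞, 0, ∞]
  [15, ∞, ∞, 9, ∞, 0]
D(1):
  [0, 8, -6, ∞, ∞, ∞]
  [8, 0, 2, -8, ∞, 13]
  [∞, ∞, 0, ∞, ∞, -1]
  [∞, ∞, ∞, 0, ∞, 9]
  [16, 24, -9, ∞, 0, ∞]
  [15, 23, 9, 9, ∞, 0]
D(2):
  [0, 8, -6, 0, ∞, 21]
  [8, 0, 2, -8, ∞, 13]
  [∞, ∞, 0, ∞, ∞, -1]
  [∞, ∞, ∞, 0, ∞, 9]
  [16, 24, -9, 16, 0, 37]
  [15, 23, 9, 9, ∞, 0]
D(3):
  [0, 8, -6, 0, ∞, -7]
  [8, 0, 2, -8, ∞, 1]
  [∞, ∞, 0, ∞, ∞, -1]
  [∞, ∞, ∞, 0, ∞, 9]
  [16, 24, -9, 16, 0, -10]
  [15, 23, 9, 9, ∞, 0]
D(4):
  [0, 8, -6, 0, ∞, -7]
  [8, 0, 2, -8, ∞, 1]
  [∞, ∞, 0, ∞, ∞, -1]
  [∞, ∞, ∞, 0, ∞, 9]
  [16, 24, -9, 16, 0, -10]
  [15, 23, 9, 9, ∞, 0]
D(5):
  [0, 8, -6, 0, ∞, -7]
  [8, 0, 2, -8, ∞, 1]
  [∞, ∞, 0, ∞, ∞, -1]
  [∞, ∞, ∞, 0, ∞, 9]
  [16, 24, -9, 16, 0, -10]
  [15, 23, 9, 9, ∞, 0]
D(6):
  [0, 8, -6, 0, ∞, -7]
  [8, 0, 2, -8, ∞, 1]
  [14, 22, 0, 8, ∞, -1]
  [24, 32, 18, 0, ∞, 9]
  [5, 13, -9, -1, 0, -10]
  [15, 23, 9, 9, ∞, 0]
Key observation: every diagonal entry stays at the unit through all rounds, so no improving cycle exists.
Answer: CONVERGES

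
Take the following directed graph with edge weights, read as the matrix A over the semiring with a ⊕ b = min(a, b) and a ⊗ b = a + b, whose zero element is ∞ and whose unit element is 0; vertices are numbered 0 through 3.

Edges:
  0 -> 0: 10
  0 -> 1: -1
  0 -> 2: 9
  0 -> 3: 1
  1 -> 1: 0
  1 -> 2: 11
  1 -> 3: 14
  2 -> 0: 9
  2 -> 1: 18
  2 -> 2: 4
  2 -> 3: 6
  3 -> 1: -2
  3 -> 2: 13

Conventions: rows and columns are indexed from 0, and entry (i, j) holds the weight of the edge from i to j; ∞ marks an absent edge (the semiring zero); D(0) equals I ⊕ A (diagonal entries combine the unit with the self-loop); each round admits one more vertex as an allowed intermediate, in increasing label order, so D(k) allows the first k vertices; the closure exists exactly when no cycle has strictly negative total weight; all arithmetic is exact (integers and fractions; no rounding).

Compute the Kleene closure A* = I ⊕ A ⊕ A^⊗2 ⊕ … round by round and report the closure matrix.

D(0):
  [0, -1, 9, 1]
  [∞, 0, 11, 14]
  [9, 18, 0, 6]
  [∞, -2, 13, 0]
D(1):
  [0, -1, 9, 1]
  [∞, 0, 11, 14]
  [9, 8, 0, 6]
  [∞, -2, 13, 0]
D(2):
  [0, -1, 9, 1]
  [∞, 0, 11, 14]
  [9, 8, 0, 6]
  [∞, -2, 9, 0]
D(3):
  [0, -1, 9, 1]
  [20, 0, 11, 14]
  [9, 8, 0, 6]
  [18, -2, 9, 0]
D(4):
  [0, -1, 9, 1]
  [20, 0, 11, 14]
  [9, 4, 0, 6]
  [18, -2, 9, 0]
Answer: A* = [[0, -1, 9, 1], [20, 0, 11, 14], [9, 4, 0, 6], [18, -2, 9, 0]]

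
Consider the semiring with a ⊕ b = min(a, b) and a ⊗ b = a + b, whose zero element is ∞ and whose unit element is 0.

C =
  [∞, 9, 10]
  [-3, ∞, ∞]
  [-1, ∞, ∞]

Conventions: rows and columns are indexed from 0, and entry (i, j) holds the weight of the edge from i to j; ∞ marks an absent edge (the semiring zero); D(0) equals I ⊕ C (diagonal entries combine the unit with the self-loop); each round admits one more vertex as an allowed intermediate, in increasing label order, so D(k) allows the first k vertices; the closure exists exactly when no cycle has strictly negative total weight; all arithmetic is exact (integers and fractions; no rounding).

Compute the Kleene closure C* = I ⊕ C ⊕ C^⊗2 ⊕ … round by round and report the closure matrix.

D(0):
  [0, 9, 10]
  [-3, 0, ∞]
  [-1, ∞, 0]
D(1):
  [0, 9, 10]
  [-3, 0, 7]
  [-1, 8, 0]
D(2):
  [0, 9, 10]
  [-3, 0, 7]
  [-1, 8, 0]
D(3):
  [0, 9, 10]
  [-3, 0, 7]
  [-1, 8, 0]
Answer: C* = [[0, 9, 10], [-3, 0, 7], [-1, 8, 0]]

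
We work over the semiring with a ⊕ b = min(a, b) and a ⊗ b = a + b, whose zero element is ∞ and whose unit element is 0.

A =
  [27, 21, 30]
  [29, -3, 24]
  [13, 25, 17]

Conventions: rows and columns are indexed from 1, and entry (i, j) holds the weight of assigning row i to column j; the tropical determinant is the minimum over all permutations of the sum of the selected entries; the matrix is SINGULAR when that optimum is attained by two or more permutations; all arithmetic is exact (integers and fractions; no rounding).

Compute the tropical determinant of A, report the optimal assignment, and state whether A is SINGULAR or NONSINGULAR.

σ = (1, 2, 3): 27 + (-3) + 17 = 41
σ = (1, 3, 2): 27 + 24 + 25 = 76
σ = (2, 1, 3): 21 + 29 + 17 = 67
σ = (2, 3, 1): 21 + 24 + 13 = 58
σ = (3, 1, 2): 30 + 29 + 25 = 84
σ = (3, 2, 1): 30 + (-3) + 13 = 40
Optimal value attained by: σ = (3, 2, 1).
Answer: det⊕(A) = 40; verdict: NONSINGULAR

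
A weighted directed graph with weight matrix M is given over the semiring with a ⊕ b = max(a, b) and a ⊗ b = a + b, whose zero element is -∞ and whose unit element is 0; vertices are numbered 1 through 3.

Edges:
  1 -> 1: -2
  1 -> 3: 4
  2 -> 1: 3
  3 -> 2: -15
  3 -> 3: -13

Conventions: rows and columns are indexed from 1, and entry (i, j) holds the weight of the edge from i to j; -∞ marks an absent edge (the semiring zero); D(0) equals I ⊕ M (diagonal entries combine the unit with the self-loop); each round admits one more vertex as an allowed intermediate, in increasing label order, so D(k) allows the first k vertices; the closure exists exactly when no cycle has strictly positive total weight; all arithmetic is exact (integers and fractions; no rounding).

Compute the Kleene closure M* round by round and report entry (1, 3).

D(0):
  [0, -∞, 4]
  [3, 0, -∞]
  [-∞, -15, 0]
D(1):
  [0, -∞, 4]
  [3, 0, 7]
  [-∞, -15, 0]
D(2):
  [0, -∞, 4]
  [3, 0, 7]
  [-12, -15, 0]
D(3):
  [0, -11, 4]
  [3, 0, 7]
  [-12, -15, 0]
Answer: M*[1][3] = 4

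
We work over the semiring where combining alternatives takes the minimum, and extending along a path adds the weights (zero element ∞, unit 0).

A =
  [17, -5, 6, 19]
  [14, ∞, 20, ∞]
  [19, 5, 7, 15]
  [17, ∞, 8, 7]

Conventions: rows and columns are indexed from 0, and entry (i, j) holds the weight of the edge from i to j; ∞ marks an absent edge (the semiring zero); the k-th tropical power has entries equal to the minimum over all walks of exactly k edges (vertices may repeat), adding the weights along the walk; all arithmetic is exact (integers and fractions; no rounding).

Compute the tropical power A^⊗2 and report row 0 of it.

A^⊗2:
  [9, 11, 13, 21]
  [31, 9, 20, 33]
  [19, 12, 14, 22]
  [24, 12, 15, 14]
Answer: row 0 of A^⊗2 = [9, 11, 13, 21]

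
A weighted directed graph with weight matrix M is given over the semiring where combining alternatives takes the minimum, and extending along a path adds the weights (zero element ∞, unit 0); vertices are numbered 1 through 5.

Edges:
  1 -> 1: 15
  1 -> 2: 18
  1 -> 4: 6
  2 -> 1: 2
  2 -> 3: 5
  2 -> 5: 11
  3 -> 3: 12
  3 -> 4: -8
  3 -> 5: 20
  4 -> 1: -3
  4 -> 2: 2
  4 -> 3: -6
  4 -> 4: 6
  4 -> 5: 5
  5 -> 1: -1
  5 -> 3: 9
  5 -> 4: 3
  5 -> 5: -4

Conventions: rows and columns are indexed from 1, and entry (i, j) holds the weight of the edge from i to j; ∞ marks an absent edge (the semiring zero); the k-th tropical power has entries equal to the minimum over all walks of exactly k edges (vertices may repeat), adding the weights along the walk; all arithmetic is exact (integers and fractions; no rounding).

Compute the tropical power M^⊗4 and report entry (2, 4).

M^⊗2:
  [3, 8, 0, 12, 11]
  [10, 20, 17, -3, 7]
  [-11, -6, -14, -2, -3]
  [3, 8, 0, -14, 1]
  [-5, 5, -3, -1, -8]
M^⊗3:
  [9, 14, 6, -8, 7]
  [-6, -1, -9, 3, 2]
  [-5, 0, -8, -22, -7]
  [-17, -12, -20, -8, -9]
  [-9, 1, -7, -11, -12]
M^⊗4:
  [-11, -6, -14, -2, -3]
  [0, 5, -3, -17, -2]
  [-25, -20, -28, -16, -17]
  [-11, -6, -14, -28, -13]
  [-14, -9, -17, -15, -16]
Key observation: the optimum is the walk 2->3->4->3->4, with weight 5 + (-8) + (-6) + (-8) = -17.
Optimal value attained by: walk 2->3->4->3->4.
Answer: (M^⊗4)[2][4] = -17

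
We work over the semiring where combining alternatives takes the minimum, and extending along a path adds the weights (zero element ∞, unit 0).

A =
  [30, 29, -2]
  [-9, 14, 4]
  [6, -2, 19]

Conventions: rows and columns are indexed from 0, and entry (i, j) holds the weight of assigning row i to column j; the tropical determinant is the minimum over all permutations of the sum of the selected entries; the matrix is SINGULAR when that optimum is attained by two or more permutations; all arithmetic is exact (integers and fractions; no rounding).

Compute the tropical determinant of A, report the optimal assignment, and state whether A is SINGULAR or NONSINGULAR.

σ = (0, 1, 2): 30 + 14 + 19 = 63
σ = (0, 2, 1): 30 + 4 + (-2) = 32
σ = (1, 0, 2): 29 + (-9) + 19 = 39
σ = (1, 2, 0): 29 + 4 + 6 = 39
σ = (2, 0, 1): (-2) + (-9) + (-2) = -13
σ = (2, 1, 0): (-2) + 14 + 6 = 18
Optimal value attained by: σ = (2, 0, 1).
Answer: det⊕(A) = -13; verdict: NONSINGULAR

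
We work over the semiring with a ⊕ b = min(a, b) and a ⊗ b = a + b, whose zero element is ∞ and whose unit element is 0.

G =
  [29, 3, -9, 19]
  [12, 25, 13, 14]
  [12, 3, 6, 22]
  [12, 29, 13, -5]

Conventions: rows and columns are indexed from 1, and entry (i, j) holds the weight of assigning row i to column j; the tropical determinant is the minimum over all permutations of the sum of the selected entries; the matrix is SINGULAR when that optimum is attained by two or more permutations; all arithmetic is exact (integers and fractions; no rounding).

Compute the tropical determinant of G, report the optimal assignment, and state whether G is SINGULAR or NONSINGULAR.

σ = (1, 2, 3, 4): 29 + 25 + 6 + (-5) = 55
σ = (1, 2, 4, 3): 29 + 25 + 22 + 13 = 89
σ = (1, 3, 2, 4): 29 + 13 + 3 + (-5) = 40
σ = (1, 3, 4, 2): 29 + 13 + 22 + 29 = 93
σ = (1, 4, 2, 3): 29 + 14 + 3 + 13 = 59
σ = (1, 4, 3, 2): 29 + 14 + 6 + 29 = 78
σ = (2, 1, 3, 4): 3 + 12 + 6 + (-5) = 16
σ = (2, 1, 4, 3): 3 + 12 + 22 + 13 = 50
σ = (2, 3, 1, 4): 3 + 13 + 12 + (-5) = 23
σ = (2, 3, 4, 1): 3 + 13 + 22 + 12 = 50
σ = (2, 4, 1, 3): 3 + 14 + 12 + 13 = 42
σ = (2, 4, 3, 1): 3 + 14 + 6 + 12 = 35
σ = (3, 1, 2, 4): (-9) + 12 + 3 + (-5) = 1
σ = (3, 1, 4, 2): (-9) + 12 + 22 + 29 = 54
σ = (3, 2, 1, 4): (-9) + 25 + 12 + (-5) = 23
σ = (3, 2, 4, 1): (-9) + 25 + 22 + 12 = 50
σ = (3, 4, 1, 2): (-9) + 14 + 12 + 29 = 46
σ = (3, 4, 2, 1): (-9) + 14 + 3 + 12 = 20
σ = (4, 1, 2, 3): 19 + 12 + 3 + 13 = 47
σ = (4, 1, 3, 2): 19 + 12 + 6 + 29 = 66
σ = (4, 2, 1, 3): 19 + 25 + 12 + 13 = 69
σ = (4, 2, 3, 1): 19 + 25 + 6 + 12 = 62
σ = (4, 3, 1, 2): 19 + 13 + 12 + 29 = 73
σ = (4, 3, 2, 1): 19 + 13 + 3 + 12 = 47
Optimal value attained by: σ = (3, 1, 2, 4).
Answer: det⊕(G) = 1; verdict: NONSINGULAR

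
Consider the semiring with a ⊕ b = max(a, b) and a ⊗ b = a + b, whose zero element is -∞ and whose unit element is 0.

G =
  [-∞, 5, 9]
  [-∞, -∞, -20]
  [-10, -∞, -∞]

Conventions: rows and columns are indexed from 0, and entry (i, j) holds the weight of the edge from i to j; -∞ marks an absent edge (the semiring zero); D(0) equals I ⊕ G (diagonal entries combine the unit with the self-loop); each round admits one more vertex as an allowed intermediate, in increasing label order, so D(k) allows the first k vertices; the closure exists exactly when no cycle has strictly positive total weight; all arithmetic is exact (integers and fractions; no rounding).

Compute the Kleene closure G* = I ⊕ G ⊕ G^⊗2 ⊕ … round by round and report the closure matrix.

D(0):
  [0, 5, 9]
  [-∞, 0, -20]
  [-10, -∞, 0]
D(1):
  [0, 5, 9]
  [-∞, 0, -20]
  [-10, -5, 0]
D(2):
  [0, 5, 9]
  [-∞, 0, -20]
  [-10, -5, 0]
D(3):
  [0, 5, 9]
  [-30, 0, -20]
  [-10, -5, 0]
Answer: G* = [[0, 5, 9], [-30, 0, -20], [-10, -5, 0]]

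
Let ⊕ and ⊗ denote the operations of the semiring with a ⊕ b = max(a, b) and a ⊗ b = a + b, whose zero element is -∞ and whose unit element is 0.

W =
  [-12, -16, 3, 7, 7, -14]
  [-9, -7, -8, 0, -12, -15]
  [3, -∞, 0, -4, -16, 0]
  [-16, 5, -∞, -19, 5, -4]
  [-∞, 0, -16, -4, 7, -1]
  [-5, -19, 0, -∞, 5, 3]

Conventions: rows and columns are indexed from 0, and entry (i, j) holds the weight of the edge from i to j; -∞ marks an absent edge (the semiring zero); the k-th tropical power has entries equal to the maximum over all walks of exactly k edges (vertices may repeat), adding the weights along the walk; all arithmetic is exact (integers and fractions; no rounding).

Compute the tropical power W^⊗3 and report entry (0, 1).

W^⊗2:
  [6, 12, 3, 3, 14, 6]
  [-5, 5, -6, -2, 5, -4]
  [3, 1, 6, 10, 10, 3]
  [-4, 5, -3, 5, 12, 4]
  [-6, 7, -1, 3, 14, 6]
  [3, 5, 3, 2, 12, 6]
W^⊗3:
  [6, 14, 9, 13, 21, 13]
  [-3, 5, -2, 5, 12, 4]
  [9, 15, 6, 10, 17, 9]
  [0, 12, 4, 8, 19, 11]
  [2, 14, 6, 10, 21, 13]
  [6, 12, 6, 10, 19, 11]
Key observation: the optimum is the walk 0->4->4->1, with weight 7 + 7 + 0 = 14.
Optimal value attained by: walk 0->4->4->1.
Answer: (W^⊗3)[0][1] = 14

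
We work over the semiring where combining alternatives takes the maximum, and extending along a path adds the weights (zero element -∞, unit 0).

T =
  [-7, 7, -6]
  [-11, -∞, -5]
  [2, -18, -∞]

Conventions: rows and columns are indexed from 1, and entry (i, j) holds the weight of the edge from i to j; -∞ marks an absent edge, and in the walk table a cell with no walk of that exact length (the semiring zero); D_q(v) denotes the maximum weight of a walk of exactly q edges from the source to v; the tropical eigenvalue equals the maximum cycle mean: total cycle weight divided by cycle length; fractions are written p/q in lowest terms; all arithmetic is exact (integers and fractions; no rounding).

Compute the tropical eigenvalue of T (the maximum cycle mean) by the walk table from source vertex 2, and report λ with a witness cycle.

q=0: [-∞, 0, -∞]
q=1: [-11, -∞, -5]
q=2: [-3, -4, -17]
q=3: [-10, 4, -9]
Optimal cycle mean attained by: cycle 1->2->3->1, total 7 + (-5) + 2, length 3.
Answer: λ = 4/3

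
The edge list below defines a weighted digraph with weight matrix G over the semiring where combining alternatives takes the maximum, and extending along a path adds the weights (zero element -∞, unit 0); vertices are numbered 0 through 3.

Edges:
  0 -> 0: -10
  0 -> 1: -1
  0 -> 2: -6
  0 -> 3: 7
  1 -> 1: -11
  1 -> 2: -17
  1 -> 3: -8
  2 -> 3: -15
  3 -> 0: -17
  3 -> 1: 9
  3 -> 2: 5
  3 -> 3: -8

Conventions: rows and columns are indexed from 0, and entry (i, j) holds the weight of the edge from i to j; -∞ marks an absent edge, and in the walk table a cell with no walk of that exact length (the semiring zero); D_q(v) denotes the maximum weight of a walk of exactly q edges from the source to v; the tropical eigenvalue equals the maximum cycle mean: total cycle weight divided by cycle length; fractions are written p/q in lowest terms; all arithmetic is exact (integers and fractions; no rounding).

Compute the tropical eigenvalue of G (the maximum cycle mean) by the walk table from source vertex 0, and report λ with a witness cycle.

q=0: [0, -∞, -∞, -∞]
q=1: [-10, -1, -6, 7]
q=2: [-10, 16, 12, -1]
q=3: [-18, 8, 4, 8]
q=4: [-9, 17, 13, 0]
Optimal cycle mean attained by: cycle 1->3->1, total (-8) + 9, length 2.
Answer: λ = 1/2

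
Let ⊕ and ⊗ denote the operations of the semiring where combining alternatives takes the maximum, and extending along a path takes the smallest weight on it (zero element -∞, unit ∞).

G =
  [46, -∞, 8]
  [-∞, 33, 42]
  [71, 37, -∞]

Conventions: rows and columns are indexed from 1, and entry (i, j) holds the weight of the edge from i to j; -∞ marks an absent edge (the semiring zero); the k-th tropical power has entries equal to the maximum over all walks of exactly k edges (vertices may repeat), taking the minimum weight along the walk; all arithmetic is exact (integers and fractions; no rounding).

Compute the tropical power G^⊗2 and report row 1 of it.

G^⊗2:
  [46, 8, 8]
  [42, 37, 33]
  [46, 33, 37]
Answer: row 1 of G^⊗2 = [46, 8, 8]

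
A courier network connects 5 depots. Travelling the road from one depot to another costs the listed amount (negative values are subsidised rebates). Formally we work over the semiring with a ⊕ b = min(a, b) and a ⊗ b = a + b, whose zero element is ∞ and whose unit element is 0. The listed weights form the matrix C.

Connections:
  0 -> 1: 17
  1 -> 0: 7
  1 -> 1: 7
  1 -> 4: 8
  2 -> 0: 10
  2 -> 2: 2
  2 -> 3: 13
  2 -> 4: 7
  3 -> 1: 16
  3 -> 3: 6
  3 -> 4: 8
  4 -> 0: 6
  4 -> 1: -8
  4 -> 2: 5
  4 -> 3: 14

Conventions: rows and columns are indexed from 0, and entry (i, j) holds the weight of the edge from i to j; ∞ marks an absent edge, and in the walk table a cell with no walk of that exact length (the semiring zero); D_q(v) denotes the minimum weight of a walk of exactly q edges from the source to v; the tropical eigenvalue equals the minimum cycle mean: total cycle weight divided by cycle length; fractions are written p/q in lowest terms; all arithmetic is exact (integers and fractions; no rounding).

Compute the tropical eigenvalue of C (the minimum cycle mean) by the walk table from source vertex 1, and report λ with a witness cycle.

q=0: [∞, 0, ∞, ∞, ∞]
q=1: [7, 7, ∞, ∞, 8]
q=2: [14, 0, 13, 22, 15]
q=3: [7, 7, 15, 26, 8]
q=4: [14, 0, 13, 22, 15]
q=5: [7, 7, 15, 26, 8]
Optimal cycle mean attained by: cycle 1->4->1, total 8 + (-8), length 2.
Answer: λ = 0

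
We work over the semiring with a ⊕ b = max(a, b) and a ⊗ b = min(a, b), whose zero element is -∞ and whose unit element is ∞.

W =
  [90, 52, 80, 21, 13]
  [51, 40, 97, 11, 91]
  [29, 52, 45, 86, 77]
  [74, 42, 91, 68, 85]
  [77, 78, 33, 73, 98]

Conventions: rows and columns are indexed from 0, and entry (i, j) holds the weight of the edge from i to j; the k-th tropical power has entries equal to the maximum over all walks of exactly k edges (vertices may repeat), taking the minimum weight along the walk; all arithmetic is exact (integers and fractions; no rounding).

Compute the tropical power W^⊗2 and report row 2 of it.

W^⊗2:
  [90, 52, 80, 80, 77]
  [77, 78, 51, 86, 91]
  [77, 77, 86, 73, 85]
  [77, 78, 74, 86, 85]
  [77, 78, 78, 73, 98]
Answer: row 2 of W^⊗2 = [77, 77, 86, 73, 85]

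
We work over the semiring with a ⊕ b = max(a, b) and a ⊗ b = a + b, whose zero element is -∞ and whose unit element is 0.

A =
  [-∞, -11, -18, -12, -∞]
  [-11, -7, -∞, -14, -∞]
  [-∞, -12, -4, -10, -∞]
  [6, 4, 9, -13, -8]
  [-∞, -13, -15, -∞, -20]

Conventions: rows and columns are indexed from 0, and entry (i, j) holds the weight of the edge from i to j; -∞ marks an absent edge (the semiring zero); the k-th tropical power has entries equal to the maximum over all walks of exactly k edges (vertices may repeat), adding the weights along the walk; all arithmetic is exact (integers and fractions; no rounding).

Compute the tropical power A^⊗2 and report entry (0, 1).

A^⊗2:
  [-6, -8, -3, -25, -20]
  [-8, -10, -5, -21, -22]
  [-4, -6, -1, -14, -18]
  [-7, -3, 5, -1, -21]
  [-24, -20, -19, -25, -40]
Key observation: the optimum is the walk 0->3->1, with weight (-12) + 4 = -8.
Optimal value attained by: walk 0->3->1.
Answer: (A^⊗2)[0][1] = -8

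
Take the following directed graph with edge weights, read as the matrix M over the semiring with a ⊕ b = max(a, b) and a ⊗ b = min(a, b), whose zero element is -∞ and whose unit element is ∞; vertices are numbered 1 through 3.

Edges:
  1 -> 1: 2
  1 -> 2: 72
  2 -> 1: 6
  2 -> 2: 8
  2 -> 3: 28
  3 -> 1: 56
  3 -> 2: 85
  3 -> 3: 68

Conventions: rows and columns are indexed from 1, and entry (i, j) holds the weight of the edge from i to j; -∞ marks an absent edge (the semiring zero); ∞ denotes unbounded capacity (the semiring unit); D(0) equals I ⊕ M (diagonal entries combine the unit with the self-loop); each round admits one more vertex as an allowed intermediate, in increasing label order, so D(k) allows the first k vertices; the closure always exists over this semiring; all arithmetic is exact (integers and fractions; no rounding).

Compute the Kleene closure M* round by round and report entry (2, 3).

D(0):
  [∞, 72, -∞]
  [6, ∞, 28]
  [56, 85, ∞]
D(1):
  [∞, 72, -∞]
  [6, ∞, 28]
  [56, 85, ∞]
D(2):
  [∞, 72, 28]
  [6, ∞, 28]
  [56, 85, ∞]
D(3):
  [∞, 72, 28]
  [28, ∞, 28]
  [56, 85, ∞]
Answer: M*[2][3] = 28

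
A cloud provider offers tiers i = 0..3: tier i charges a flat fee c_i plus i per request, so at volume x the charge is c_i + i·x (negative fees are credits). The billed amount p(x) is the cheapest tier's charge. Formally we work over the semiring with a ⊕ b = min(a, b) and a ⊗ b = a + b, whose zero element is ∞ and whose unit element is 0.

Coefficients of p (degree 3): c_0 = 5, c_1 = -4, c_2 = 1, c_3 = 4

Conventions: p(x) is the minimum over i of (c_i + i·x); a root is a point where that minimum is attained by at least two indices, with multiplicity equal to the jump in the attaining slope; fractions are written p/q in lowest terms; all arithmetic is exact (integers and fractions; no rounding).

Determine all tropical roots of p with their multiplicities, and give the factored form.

hull edge (i=0, c=5) to (i=1, c=-4): slope -9, span 1
hull edge (i=1, c=-4) to (i=3, c=4): slope 4, span 2
Factored form: p(x) = 4 ⊗ (x ⊕ (-4)) ⊗ (x ⊕ (-4)) ⊗ (x ⊕ 9)
Answer: roots = -4 (mult 2), 9 (mult 1)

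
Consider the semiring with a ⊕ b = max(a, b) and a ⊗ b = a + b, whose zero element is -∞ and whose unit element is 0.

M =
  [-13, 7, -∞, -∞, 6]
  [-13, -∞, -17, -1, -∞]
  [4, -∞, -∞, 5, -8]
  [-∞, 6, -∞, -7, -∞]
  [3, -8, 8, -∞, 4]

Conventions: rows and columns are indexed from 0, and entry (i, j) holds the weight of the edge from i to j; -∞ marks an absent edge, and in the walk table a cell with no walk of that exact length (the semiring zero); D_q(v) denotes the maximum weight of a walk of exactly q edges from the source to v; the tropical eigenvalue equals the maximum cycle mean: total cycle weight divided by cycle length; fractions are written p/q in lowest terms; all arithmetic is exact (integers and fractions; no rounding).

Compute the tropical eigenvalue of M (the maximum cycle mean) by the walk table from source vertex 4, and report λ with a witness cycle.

q=0: [-∞, -∞, -∞, -∞, 0]
q=1: [3, -8, 8, -∞, 4]
q=2: [12, 10, 12, 13, 9]
q=3: [16, 19, 17, 17, 18]
q=4: [21, 23, 26, 22, 22]
q=5: [30, 28, 30, 31, 27]
Optimal cycle mean attained by: cycle 0->4->2->0, total 6 + 8 + 4, length 3.
Answer: λ = 6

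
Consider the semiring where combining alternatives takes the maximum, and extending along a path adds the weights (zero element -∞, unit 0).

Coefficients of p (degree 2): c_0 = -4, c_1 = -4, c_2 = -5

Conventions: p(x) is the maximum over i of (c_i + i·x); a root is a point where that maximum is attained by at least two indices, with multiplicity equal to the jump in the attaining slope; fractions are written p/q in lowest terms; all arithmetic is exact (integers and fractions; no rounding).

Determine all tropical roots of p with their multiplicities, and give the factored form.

hull edge (i=0, c=-4) to (i=1, c=-4): slope 0, span 1
hull edge (i=1, c=-4) to (i=2, c=-5): slope -1, span 1
Factored form: p(x) = -5 ⊗ (x ⊕ 0) ⊗ (x ⊕ 1)
Answer: roots = 0 (mult 1), 1 (mult 1)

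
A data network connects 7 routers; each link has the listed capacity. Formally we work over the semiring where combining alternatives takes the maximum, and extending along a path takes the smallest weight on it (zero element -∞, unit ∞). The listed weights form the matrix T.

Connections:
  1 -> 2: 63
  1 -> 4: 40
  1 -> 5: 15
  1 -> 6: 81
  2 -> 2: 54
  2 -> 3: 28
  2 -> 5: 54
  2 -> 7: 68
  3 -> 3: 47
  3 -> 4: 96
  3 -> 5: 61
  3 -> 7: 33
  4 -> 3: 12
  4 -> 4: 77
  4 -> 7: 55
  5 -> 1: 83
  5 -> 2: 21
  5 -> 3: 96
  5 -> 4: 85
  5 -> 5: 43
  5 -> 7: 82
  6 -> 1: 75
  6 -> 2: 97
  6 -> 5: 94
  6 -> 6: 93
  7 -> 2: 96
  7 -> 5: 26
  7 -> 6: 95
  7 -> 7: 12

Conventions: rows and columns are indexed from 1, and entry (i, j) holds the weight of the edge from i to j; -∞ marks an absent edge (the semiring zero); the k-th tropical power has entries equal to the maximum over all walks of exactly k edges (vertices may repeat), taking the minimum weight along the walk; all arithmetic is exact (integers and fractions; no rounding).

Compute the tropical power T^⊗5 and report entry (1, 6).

T^⊗2:
  [75, 81, 28, 40, 81, 81, 63]
  [54, 68, 54, 54, 54, 68, 54]
  [61, 33, 61, 77, 47, 33, 61]
  [-∞, 55, 12, 77, 26, 55, 55]
  [43, 82, 47, 96, 61, 82, 55]
  [83, 93, 94, 85, 93, 93, 82]
  [75, 95, 28, 26, 94, 93, 68]
T^⊗3:
  [81, 81, 81, 81, 81, 81, 81]
  [68, 68, 54, 54, 68, 68, 68]
  [47, 61, 47, 77, 61, 61, 55]
  [55, 55, 28, 77, 55, 55, 55]
  [75, 82, 61, 77, 82, 82, 68]
  [83, 93, 93, 94, 93, 93, 82]
  [83, 93, 94, 85, 93, 93, 82]
T^⊗4:
  [81, 81, 81, 81, 81, 81, 81]
  [68, 68, 68, 68, 68, 68, 68]
  [61, 61, 61, 77, 61, 61, 61]
  [55, 55, 55, 77, 55, 55, 55]
  [82, 82, 82, 82, 82, 82, 82]
  [83, 93, 93, 93, 93, 93, 82]
  [83, 93, 93, 94, 93, 93, 82]
T^⊗5:
  [81, 81, 81, 81, 81, 81, 81]
  [68, 68, 68, 68, 68, 68, 68]
  [61, 61, 61, 77, 61, 61, 61]
  [55, 55, 55, 77, 55, 55, 55]
  [82, 82, 82, 82, 82, 82, 82]
  [83, 93, 93, 93, 93, 93, 82]
  [83, 93, 93, 93, 93, 93, 82]
Key observation: the optimum is the walk 1->6->6->6->6->6, with weight 81 min 93 min 93 min 93 min 93 = 81.
Optimal value attained by: walk 1->6->6->6->6->6.
Answer: (T^⊗5)[1][6] = 81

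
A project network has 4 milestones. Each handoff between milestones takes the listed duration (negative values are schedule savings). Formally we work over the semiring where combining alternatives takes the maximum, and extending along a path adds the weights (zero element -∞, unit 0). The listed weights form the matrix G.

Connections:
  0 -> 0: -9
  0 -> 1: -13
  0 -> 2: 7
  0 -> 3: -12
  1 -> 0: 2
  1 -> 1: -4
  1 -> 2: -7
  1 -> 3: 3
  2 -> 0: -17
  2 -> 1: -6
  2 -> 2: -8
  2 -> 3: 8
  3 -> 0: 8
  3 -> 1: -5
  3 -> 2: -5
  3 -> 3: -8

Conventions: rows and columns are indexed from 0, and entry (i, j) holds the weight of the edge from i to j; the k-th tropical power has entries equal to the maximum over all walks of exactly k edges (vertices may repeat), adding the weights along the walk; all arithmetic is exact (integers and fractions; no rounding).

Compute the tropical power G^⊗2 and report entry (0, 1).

G^⊗2:
  [-4, 1, -1, 15]
  [11, -2, 9, 1]
  [16, 3, 3, 0]
  [0, -5, 15, 3]
Key observation: the optimum is the walk 0->2->1, with weight 7 + (-6) = 1.
Optimal value attained by: walk 0->2->1.
Answer: (G^⊗2)[0][1] = 1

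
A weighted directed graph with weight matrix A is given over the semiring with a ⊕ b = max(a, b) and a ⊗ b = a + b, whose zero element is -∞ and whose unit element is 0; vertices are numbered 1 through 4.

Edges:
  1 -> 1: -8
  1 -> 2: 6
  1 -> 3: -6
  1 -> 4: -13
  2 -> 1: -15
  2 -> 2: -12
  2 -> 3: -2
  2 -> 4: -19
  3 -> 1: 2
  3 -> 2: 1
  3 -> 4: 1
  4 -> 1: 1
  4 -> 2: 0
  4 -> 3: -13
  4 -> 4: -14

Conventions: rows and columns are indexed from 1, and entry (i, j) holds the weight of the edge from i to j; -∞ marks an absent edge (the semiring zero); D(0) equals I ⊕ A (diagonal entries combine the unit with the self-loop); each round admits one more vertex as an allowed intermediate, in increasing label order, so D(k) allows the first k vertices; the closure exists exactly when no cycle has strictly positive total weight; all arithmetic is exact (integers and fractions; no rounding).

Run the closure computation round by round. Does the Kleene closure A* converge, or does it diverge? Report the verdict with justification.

D(0):
  [0, 6, -6, -13]
  [-15, 0, -2, -19]
  [2, 1, 0, 1]
  [1, 0, -13, 0]
D(1):
  [0, 6, -6, -13]
  [-15, 0, -2, -19]
  [2, 8, 0, 1]
  [1, 7, -5, 0]
Detection: at round 2, diagonal entry (3, 3) turns strictly positive.
Key observation: the cycle 3->1->2->3 has total weight 2 + 6 + (-2), which is strictly positive.
Answer: DIVERGES — positive cycle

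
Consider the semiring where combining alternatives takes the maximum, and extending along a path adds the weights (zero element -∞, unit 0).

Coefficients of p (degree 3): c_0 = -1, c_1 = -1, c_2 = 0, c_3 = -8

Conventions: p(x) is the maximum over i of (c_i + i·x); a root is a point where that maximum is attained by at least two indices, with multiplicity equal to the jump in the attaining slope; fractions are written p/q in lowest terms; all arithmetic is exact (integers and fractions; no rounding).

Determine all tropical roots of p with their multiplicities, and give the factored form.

hull edge (i=0, c=-1) to (i=2, c=0): slope 1/2, span 2
hull edge (i=2, c=0) to (i=3, c=-8): slope -8, span 1
Factored form: p(x) = -8 ⊗ (x ⊕ (-1/2)) ⊗ (x ⊕ (-1/2)) ⊗ (x ⊕ 8)
Answer: roots = -1/2 (mult 2), 8 (mult 1)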